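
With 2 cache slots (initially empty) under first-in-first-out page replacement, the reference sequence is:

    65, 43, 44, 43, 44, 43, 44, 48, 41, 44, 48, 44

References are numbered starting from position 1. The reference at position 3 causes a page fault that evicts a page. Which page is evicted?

pos 1: 65: miss, frames [65]
pos 2: 43: miss, frames [65, 43]
pos 3: 44: miss, evict 65, frames [43, 44]
At position 3, page 65 is evicted.

65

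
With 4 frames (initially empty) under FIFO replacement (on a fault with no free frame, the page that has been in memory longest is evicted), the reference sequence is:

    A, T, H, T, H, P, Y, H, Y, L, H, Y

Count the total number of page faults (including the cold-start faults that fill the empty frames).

A → fault, frames (A)
T → fault, frames (A T)
H → fault, frames (A T H)
T → hit
H → hit
P → fault, frames (A T H P)
Y → fault, evict A, frames (T H P Y)
H → hit
Y → hit
L → fault, evict T, frames (H P Y L)
H → hit
Y → hit
Page faults: 6.

6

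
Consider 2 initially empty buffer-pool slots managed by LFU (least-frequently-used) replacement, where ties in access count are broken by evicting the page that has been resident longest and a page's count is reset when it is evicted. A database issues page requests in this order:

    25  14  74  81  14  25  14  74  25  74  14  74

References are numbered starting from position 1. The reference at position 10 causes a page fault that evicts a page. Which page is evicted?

25

pos 1: 25: fault, frames [25]
pos 2: 14: fault, frames [25, 14]
pos 3: 74: fault, evict 25, frames [14, 74]
pos 4: 81: fault, evict 14, frames [74, 81]
pos 5: 14: fault, evict 74, frames [81, 14]
pos 6: 25: fault, evict 81, frames [14, 25]
pos 7: 14: hit
pos 8: 74: fault, evict 25, frames [14, 74]
pos 9: 25: fault, evict 74, frames [14, 25]
pos 10: 74: fault, evict 25, frames [14, 74]
At position 10, page 25 is evicted.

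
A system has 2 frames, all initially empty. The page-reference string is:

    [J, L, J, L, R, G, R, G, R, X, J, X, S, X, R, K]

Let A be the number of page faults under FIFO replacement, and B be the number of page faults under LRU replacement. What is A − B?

1

Under FIFO: F F . . F F . . . F F . F F F F → 10 faults.
Under LRU: F F . . F F . . . F F . F . F F → 9 faults.
A − B = 10 − 9 = 1.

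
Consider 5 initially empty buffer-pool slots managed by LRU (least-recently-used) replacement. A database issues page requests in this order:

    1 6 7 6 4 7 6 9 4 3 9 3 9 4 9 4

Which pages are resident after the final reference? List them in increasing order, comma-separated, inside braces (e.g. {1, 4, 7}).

1 -> fault, frames [1]
6 -> fault, frames [1, 6]
7 -> fault, frames [1, 6, 7]
6 -> hit
4 -> fault, frames [1, 7, 6, 4]
7 -> hit
6 -> hit
9 -> fault, frames [1, 4, 7, 6, 9]
4 -> hit
3 -> fault, evict 1, frames [7, 6, 9, 4, 3]
9 -> hit
3 -> hit
9 -> hit
4 -> hit
9 -> hit
4 -> hit

{3, 4, 6, 7, 9}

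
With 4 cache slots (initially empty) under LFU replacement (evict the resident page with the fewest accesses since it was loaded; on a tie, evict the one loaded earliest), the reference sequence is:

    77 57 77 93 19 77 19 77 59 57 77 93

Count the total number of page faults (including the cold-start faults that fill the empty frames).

77 → miss, frames [77]
57 → miss, frames [77, 57]
77 → hit
93 → miss, frames [77, 57, 93]
19 → miss, frames [77, 57, 93, 19]
77 → hit
19 → hit
77 → hit
59 → miss, evict 57, frames [77, 93, 19, 59]
57 → miss, evict 93, frames [77, 19, 59, 57]
77 → hit
93 → miss, evict 59, frames [77, 19, 57, 93]
Page faults: 7.

7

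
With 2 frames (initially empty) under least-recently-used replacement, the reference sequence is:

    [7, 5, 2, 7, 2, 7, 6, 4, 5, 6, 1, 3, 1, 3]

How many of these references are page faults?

10

7 → miss, frames [7]
5 → miss, frames [7, 5]
2 → miss, evict 7, frames [5, 2]
7 → miss, evict 5, frames [2, 7]
2 → hit
7 → hit
6 → miss, evict 2, frames [7, 6]
4 → miss, evict 7, frames [6, 4]
5 → miss, evict 6, frames [4, 5]
6 → miss, evict 4, frames [5, 6]
1 → miss, evict 5, frames [6, 1]
3 → miss, evict 6, frames [1, 3]
1 → hit
3 → hit
Page faults: 10.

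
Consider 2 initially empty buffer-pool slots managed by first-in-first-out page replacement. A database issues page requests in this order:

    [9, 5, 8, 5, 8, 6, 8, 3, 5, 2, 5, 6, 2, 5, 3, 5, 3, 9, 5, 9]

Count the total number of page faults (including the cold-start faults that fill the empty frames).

9 → fault, frames {9}
5 → fault, frames {9,5}
8 → fault, evict 9, frames {5,8}
5 → hit
8 → hit
6 → fault, evict 5, frames {8,6}
8 → hit
3 → fault, evict 8, frames {6,3}
5 → fault, evict 6, frames {3,5}
2 → fault, evict 3, frames {5,2}
5 → hit
6 → fault, evict 5, frames {2,6}
2 → hit
5 → fault, evict 2, frames {6,5}
3 → fault, evict 6, frames {5,3}
5 → hit
3 → hit
9 → fault, evict 5, frames {3,9}
5 → fault, evict 3, frames {9,5}
9 → hit
Page faults: 12.

12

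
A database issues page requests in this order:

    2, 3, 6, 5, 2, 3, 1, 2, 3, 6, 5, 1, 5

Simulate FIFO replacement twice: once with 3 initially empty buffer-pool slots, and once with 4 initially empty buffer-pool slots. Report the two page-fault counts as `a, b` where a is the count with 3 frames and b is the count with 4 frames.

9, 10

3 frames: F F F F F F F . . F F . . → 9 faults.
4 frames: F F F F . . F F F F F F . → 10 faults.
10 > 9: adding a frame increased faults — Belady's anomaly.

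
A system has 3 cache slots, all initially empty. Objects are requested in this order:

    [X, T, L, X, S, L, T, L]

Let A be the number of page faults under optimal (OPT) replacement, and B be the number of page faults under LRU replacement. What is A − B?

Under OPT: F F F . F . . . → 4 faults.
Under LRU: F F F . F . F . → 5 faults.
A − B = 4 − 5 = -1.

-1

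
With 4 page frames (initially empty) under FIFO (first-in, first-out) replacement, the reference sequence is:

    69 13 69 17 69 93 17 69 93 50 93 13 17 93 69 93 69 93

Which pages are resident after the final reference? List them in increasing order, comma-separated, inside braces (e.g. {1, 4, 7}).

69: miss, frames {69}
13: miss, frames {69,13}
69: hit
17: miss, frames {69,13,17}
69: hit
93: miss, frames {69,13,17,93}
17: hit
69: hit
93: hit
50: miss, evict 69, frames {13,17,93,50}
93: hit
13: hit
17: hit
93: hit
69: miss, evict 13, frames {17,93,50,69}
93: hit
69: hit
93: hit

{17, 50, 69, 93}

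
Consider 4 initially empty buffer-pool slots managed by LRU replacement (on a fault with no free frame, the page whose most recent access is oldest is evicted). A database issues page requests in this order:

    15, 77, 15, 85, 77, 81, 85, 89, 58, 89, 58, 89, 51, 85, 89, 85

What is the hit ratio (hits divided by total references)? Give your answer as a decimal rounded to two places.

15 -> fault, frames {15}
77 -> fault, frames {15,77}
15 -> hit
85 -> fault, frames {77,15,85}
77 -> hit
81 -> fault, frames {15,85,77,81}
85 -> hit
89 -> fault, evict 15, frames {77,81,85,89}
58 -> fault, evict 77, frames {81,85,89,58}
89 -> hit
58 -> hit
89 -> hit
51 -> fault, evict 81, frames {85,58,89,51}
85 -> hit
89 -> hit
85 -> hit
Hits: 9 of 16 references → 9/16 = 0.5625.

0.56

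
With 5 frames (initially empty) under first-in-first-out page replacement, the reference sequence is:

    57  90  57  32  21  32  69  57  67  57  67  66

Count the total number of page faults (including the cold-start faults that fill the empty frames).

57 → miss, frames [57]
90 → miss, frames [57, 90]
57 → hit
32 → miss, frames [57, 90, 32]
21 → miss, frames [57, 90, 32, 21]
32 → hit
69 → miss, frames [57, 90, 32, 21, 69]
57 → hit
67 → miss, evict 57, frames [90, 32, 21, 69, 67]
57 → miss, evict 90, frames [32, 21, 69, 67, 57]
67 → hit
66 → miss, evict 32, frames [21, 69, 67, 57, 66]
Page faults: 8.

8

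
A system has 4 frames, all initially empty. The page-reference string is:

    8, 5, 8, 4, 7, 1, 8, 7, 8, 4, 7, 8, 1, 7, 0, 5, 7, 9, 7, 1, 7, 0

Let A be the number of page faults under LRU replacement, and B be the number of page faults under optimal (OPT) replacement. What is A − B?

Under LRU: F F . F F F . . . . . . . . F F . F . F . F → 10 faults.
Under OPT: F F . F F F . . . . . . . . F F . F . . . . → 8 faults.
A − B = 10 − 8 = 2.

2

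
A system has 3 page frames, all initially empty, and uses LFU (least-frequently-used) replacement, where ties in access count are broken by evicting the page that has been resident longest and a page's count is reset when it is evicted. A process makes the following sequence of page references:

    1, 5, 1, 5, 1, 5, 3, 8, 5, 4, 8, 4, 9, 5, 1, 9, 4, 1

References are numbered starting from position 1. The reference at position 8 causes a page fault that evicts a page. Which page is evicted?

3

pos 1: 1: fault, frames {1}
pos 2: 5: fault, frames {1,5}
pos 3: 1: hit
pos 4: 5: hit
pos 5: 1: hit
pos 6: 5: hit
pos 7: 3: fault, frames {1,5,3}
pos 8: 8: fault, evict 3, frames {1,5,8}
At position 8, page 3 is evicted.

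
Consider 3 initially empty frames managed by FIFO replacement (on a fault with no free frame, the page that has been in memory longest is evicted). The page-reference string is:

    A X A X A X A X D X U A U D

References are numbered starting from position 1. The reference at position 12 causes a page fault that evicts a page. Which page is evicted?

pos 1: A: fault, frames [A]
pos 2: X: fault, frames [A, X]
pos 3: A: hit
pos 4: X: hit
pos 5: A: hit
pos 6: X: hit
pos 7: A: hit
pos 8: X: hit
pos 9: D: fault, frames [A, X, D]
pos 10: X: hit
pos 11: U: fault, evict A, frames [X, D, U]
pos 12: A: fault, evict X, frames [D, U, A]
At position 12, page X is evicted.

X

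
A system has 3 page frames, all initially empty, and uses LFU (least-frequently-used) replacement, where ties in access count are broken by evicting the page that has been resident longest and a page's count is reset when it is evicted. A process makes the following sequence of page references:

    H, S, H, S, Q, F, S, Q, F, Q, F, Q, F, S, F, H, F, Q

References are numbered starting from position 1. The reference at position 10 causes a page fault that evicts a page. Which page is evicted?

pos 1: H: fault, frames (H)
pos 2: S: fault, frames (H S)
pos 3: H: hit
pos 4: S: hit
pos 5: Q: fault, frames (H S Q)
pos 6: F: fault, evict Q, frames (H S F)
pos 7: S: hit
pos 8: Q: fault, evict F, frames (H S Q)
pos 9: F: fault, evict Q, frames (H S F)
pos 10: Q: fault, evict F, frames (H S Q)
At position 10, page F is evicted.

F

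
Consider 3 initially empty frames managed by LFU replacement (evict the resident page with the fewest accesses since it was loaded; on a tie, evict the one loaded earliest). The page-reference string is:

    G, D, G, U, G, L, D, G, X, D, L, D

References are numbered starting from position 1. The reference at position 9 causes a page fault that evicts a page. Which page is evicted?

pos 1: G → fault, frames {G}
pos 2: D → fault, frames {G,D}
pos 3: G → hit
pos 4: U → fault, frames {G,D,U}
pos 5: G → hit
pos 6: L → fault, evict D, frames {G,U,L}
pos 7: D → fault, evict U, frames {G,L,D}
pos 8: G → hit
pos 9: X → fault, evict L, frames {G,D,X}
At position 9, page L is evicted.

L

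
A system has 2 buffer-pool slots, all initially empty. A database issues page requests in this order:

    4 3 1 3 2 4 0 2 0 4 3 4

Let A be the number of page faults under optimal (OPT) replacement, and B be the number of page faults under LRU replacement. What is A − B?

-1

Under OPT: F F F . F F F . . F F . → 8 faults.
Under LRU: F F F . F F F F . F F . → 9 faults.
A − B = 8 − 9 = -1.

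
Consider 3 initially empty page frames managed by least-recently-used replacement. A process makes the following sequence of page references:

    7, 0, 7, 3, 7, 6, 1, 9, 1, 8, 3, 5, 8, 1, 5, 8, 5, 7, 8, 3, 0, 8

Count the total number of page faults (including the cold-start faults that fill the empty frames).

7: miss, frames [7]
0: miss, frames [7, 0]
7: hit
3: miss, frames [0, 7, 3]
7: hit
6: miss, evict 0, frames [3, 7, 6]
1: miss, evict 3, frames [7, 6, 1]
9: miss, evict 7, frames [6, 1, 9]
1: hit
8: miss, evict 6, frames [9, 1, 8]
3: miss, evict 9, frames [1, 8, 3]
5: miss, evict 1, frames [8, 3, 5]
8: hit
1: miss, evict 3, frames [5, 8, 1]
5: hit
8: hit
5: hit
7: miss, evict 1, frames [8, 5, 7]
8: hit
3: miss, evict 5, frames [7, 8, 3]
0: miss, evict 7, frames [8, 3, 0]
8: hit
Page faults: 13.

13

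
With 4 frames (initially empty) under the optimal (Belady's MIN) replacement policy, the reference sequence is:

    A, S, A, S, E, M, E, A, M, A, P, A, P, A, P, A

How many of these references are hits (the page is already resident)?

A → miss, frames {A}
S → miss, frames {A,S}
A → hit
S → hit
E → miss, frames {A,S,E}
M → miss, frames {A,S,E,M}
E → hit
A → hit
M → hit
A → hit
P → miss, evict M, frames {A,S,E,P}
A → hit
P → hit
A → hit
P → hit
A → hit
Hits: 11.

11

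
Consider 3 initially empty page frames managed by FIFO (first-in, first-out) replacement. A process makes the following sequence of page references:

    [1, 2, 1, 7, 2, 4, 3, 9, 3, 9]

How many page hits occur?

1 → fault, frames [1]
2 → fault, frames [1, 2]
1 → hit
7 → fault, frames [1, 2, 7]
2 → hit
4 → fault, evict 1, frames [2, 7, 4]
3 → fault, evict 2, frames [7, 4, 3]
9 → fault, evict 7, frames [4, 3, 9]
3 → hit
9 → hit
Hits: 4.

4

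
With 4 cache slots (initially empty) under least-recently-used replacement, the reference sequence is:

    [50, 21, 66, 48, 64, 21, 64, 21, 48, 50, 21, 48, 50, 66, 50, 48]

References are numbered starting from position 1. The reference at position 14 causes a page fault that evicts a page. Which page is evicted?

64

pos 1: 50 → fault, frames {50}
pos 2: 21 → fault, frames {50,21}
pos 3: 66 → fault, frames {50,21,66}
pos 4: 48 → fault, frames {50,21,66,48}
pos 5: 64 → fault, evict 50, frames {21,66,48,64}
pos 6: 21 → hit
pos 7: 64 → hit
pos 8: 21 → hit
pos 9: 48 → hit
pos 10: 50 → fault, evict 66, frames {64,21,48,50}
pos 11: 21 → hit
pos 12: 48 → hit
pos 13: 50 → hit
pos 14: 66 → fault, evict 64, frames {21,48,50,66}
At position 14, page 64 is evicted.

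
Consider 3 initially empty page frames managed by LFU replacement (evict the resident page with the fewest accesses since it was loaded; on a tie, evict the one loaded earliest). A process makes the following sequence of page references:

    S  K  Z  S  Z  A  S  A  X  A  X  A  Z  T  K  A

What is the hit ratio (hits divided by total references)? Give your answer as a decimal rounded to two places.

0.50

S -> fault, frames {S}
K -> fault, frames {S,K}
Z -> fault, frames {S,K,Z}
S -> hit
Z -> hit
A -> fault, evict K, frames {S,Z,A}
S -> hit
A -> hit
X -> fault, evict Z, frames {S,A,X}
A -> hit
X -> hit
A -> hit
Z -> fault, evict X, frames {S,A,Z}
T -> fault, evict Z, frames {S,A,T}
K -> fault, evict T, frames {S,A,K}
A -> hit
Hits: 8 of 16 references → 8/16 = 0.5000.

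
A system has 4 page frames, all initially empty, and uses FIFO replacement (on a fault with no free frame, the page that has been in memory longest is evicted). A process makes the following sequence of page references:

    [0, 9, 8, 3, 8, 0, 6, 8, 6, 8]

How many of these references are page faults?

5

0 -> miss, frames [0]
9 -> miss, frames [0, 9]
8 -> miss, frames [0, 9, 8]
3 -> miss, frames [0, 9, 8, 3]
8 -> hit
0 -> hit
6 -> miss, evict 0, frames [9, 8, 3, 6]
8 -> hit
6 -> hit
8 -> hit
Page faults: 5.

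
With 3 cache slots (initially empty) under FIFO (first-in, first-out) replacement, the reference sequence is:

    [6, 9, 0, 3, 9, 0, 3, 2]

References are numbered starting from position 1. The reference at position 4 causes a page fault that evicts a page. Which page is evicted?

pos 1: 6: fault, frames [6]
pos 2: 9: fault, frames [6, 9]
pos 3: 0: fault, frames [6, 9, 0]
pos 4: 3: fault, evict 6, frames [9, 0, 3]
At position 4, page 6 is evicted.

6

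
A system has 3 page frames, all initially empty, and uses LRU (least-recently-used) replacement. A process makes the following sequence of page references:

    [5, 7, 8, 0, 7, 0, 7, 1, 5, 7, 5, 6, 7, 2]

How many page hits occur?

5 -> fault, frames [5]
7 -> fault, frames [5, 7]
8 -> fault, frames [5, 7, 8]
0 -> fault, evict 5, frames [7, 8, 0]
7 -> hit
0 -> hit
7 -> hit
1 -> fault, evict 8, frames [0, 7, 1]
5 -> fault, evict 0, frames [7, 1, 5]
7 -> hit
5 -> hit
6 -> fault, evict 1, frames [7, 5, 6]
7 -> hit
2 -> fault, evict 5, frames [6, 7, 2]
Hits: 6.

6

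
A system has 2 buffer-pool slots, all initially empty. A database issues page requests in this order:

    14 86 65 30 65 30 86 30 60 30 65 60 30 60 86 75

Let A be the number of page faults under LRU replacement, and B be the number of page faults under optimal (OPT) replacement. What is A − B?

1

Under LRU: F F F F . . F . F . F F F . F F → 11 faults.
Under OPT: F F F F . . F . F . F . F . F F → 10 faults.
A − B = 11 − 10 = 1.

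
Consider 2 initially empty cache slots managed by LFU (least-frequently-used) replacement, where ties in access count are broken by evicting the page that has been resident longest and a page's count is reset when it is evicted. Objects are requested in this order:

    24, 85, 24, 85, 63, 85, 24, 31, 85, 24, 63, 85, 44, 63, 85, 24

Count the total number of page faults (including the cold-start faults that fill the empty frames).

10

24 → miss, frames (24)
85 → miss, frames (24 85)
24 → hit
85 → hit
63 → miss, evict 24, frames (85 63)
85 → hit
24 → miss, evict 63, frames (85 24)
31 → miss, evict 24, frames (85 31)
85 → hit
24 → miss, evict 31, frames (85 24)
63 → miss, evict 24, frames (85 63)
85 → hit
44 → miss, evict 63, frames (85 44)
63 → miss, evict 44, frames (85 63)
85 → hit
24 → miss, evict 63, frames (85 24)
Page faults: 10.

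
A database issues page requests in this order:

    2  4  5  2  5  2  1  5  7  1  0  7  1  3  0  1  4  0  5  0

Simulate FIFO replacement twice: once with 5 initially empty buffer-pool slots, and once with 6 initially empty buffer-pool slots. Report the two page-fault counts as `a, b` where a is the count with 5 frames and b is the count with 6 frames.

5 frames: F F F . . . F . F . F . . F . . F . F . → 9 faults.
6 frames: F F F . . . F . F . F . . F . . . . . . → 7 faults.
7 < 9: adding a frame reduced faults, as is typical.

9, 7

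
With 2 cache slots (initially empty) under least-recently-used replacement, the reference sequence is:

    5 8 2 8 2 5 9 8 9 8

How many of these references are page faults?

5 → fault, frames [5]
8 → fault, frames [5, 8]
2 → fault, evict 5, frames [8, 2]
8 → hit
2 → hit
5 → fault, evict 8, frames [2, 5]
9 → fault, evict 2, frames [5, 9]
8 → fault, evict 5, frames [9, 8]
9 → hit
8 → hit
Page faults: 6.

6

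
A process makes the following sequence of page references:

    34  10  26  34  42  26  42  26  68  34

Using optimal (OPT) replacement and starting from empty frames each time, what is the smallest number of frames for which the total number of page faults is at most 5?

f=1: 10 faults
f=2: 6 faults
f=3: 5 faults
f=4: 5 faults
f=5: 5 faults
Smallest f with faults ≤ 5 is 3.

3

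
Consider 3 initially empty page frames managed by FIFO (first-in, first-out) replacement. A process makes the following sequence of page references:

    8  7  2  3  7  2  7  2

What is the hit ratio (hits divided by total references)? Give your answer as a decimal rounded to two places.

0.50

8: miss, frames {8}
7: miss, frames {8,7}
2: miss, frames {8,7,2}
3: miss, evict 8, frames {7,2,3}
7: hit
2: hit
7: hit
2: hit
Hits: 4 of 8 references → 4/8 = 0.5000.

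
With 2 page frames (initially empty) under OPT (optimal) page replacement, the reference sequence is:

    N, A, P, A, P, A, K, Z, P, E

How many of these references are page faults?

N: miss, frames [N]
A: miss, frames [N, A]
P: miss, evict N, frames [A, P]
A: hit
P: hit
A: hit
K: miss, evict A, frames [P, K]
Z: miss, evict K, frames [P, Z]
P: hit
E: miss, evict Z, frames [P, E]
Page faults: 6.

6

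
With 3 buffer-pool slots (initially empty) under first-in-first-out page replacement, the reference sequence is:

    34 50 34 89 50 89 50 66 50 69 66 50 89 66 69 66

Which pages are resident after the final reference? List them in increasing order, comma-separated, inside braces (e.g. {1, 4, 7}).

34 -> fault, frames [34]
50 -> fault, frames [34, 50]
34 -> hit
89 -> fault, frames [34, 50, 89]
50 -> hit
89 -> hit
50 -> hit
66 -> fault, evict 34, frames [50, 89, 66]
50 -> hit
69 -> fault, evict 50, frames [89, 66, 69]
66 -> hit
50 -> fault, evict 89, frames [66, 69, 50]
89 -> fault, evict 66, frames [69, 50, 89]
66 -> fault, evict 69, frames [50, 89, 66]
69 -> fault, evict 50, frames [89, 66, 69]
66 -> hit

{66, 69, 89}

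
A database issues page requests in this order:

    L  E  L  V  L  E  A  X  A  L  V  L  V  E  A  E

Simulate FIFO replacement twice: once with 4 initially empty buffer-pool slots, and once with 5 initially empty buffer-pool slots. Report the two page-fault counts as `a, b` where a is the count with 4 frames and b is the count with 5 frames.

7, 5

4 frames: F F . F . . F F . F . . . F . . → 7 faults.
5 frames: F F . F . . F F . . . . . . . . → 5 faults.
5 < 7: adding a frame reduced faults, as is typical.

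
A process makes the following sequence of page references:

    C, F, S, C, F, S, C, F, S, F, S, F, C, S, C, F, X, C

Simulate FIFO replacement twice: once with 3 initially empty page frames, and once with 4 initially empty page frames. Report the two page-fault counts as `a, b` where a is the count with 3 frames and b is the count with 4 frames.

3 frames: F F F . . . . . . . . . . . . . F F → 5 faults.
4 frames: F F F . . . . . . . . . . . . . F . → 4 faults.
4 < 5: adding a frame reduced faults, as is typical.

5, 4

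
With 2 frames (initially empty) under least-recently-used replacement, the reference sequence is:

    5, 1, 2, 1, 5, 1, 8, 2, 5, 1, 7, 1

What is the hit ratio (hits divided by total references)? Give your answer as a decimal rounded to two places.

5 -> fault, frames {5}
1 -> fault, frames {5,1}
2 -> fault, evict 5, frames {1,2}
1 -> hit
5 -> fault, evict 2, frames {1,5}
1 -> hit
8 -> fault, evict 5, frames {1,8}
2 -> fault, evict 1, frames {8,2}
5 -> fault, evict 8, frames {2,5}
1 -> fault, evict 2, frames {5,1}
7 -> fault, evict 5, frames {1,7}
1 -> hit
Hits: 3 of 12 references → 3/12 = 0.2500.

0.25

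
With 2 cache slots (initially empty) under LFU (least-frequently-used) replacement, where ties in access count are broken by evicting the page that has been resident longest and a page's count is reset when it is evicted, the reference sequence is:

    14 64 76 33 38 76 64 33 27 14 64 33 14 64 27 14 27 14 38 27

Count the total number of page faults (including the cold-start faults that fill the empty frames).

14 → fault, frames (14)
64 → fault, frames (14 64)
76 → fault, evict 14, frames (64 76)
33 → fault, evict 64, frames (76 33)
38 → fault, evict 76, frames (33 38)
76 → fault, evict 33, frames (38 76)
64 → fault, evict 38, frames (76 64)
33 → fault, evict 76, frames (64 33)
27 → fault, evict 64, frames (33 27)
14 → fault, evict 33, frames (27 14)
64 → fault, evict 27, frames (14 64)
33 → fault, evict 14, frames (64 33)
14 → fault, evict 64, frames (33 14)
64 → fault, evict 33, frames (14 64)
27 → fault, evict 14, frames (64 27)
14 → fault, evict 64, frames (27 14)
27 → hit
14 → hit
38 → fault, evict 27, frames (14 38)
27 → fault, evict 38, frames (14 27)
Page faults: 18.

18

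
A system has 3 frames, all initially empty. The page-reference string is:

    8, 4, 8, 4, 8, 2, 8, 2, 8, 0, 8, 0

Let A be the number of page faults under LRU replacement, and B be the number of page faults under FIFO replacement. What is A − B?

Under LRU: F F . . . F . . . F . . → 4 faults.
Under FIFO: F F . . . F . . . F F . → 5 faults.
A − B = 4 − 5 = -1.

-1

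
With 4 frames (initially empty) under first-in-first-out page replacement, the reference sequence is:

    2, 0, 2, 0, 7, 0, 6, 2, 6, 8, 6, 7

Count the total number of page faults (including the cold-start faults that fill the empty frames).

2: fault, frames {2}
0: fault, frames {2,0}
2: hit
0: hit
7: fault, frames {2,0,7}
0: hit
6: fault, frames {2,0,7,6}
2: hit
6: hit
8: fault, evict 2, frames {0,7,6,8}
6: hit
7: hit
Page faults: 5.

5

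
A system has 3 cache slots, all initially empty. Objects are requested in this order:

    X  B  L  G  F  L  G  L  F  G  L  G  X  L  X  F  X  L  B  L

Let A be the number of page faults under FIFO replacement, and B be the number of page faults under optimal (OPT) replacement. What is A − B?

Under FIFO: F F F F F . . . . . . . F F . . . . F . → 8 faults.
Under OPT: F F F F F . . . . . . . F . . . . . F . → 7 faults.
A − B = 8 − 7 = 1.

1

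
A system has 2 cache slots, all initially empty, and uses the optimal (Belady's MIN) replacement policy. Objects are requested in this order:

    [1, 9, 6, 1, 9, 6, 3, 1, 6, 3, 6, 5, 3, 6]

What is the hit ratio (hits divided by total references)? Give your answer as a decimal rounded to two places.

0.36

1: miss, frames (1)
9: miss, frames (1 9)
6: miss, evict 9, frames (1 6)
1: hit
9: miss, evict 1, frames (6 9)
6: hit
3: miss, evict 9, frames (6 3)
1: miss, evict 3, frames (6 1)
6: hit
3: miss, evict 1, frames (6 3)
6: hit
5: miss, evict 6, frames (3 5)
3: hit
6: miss, evict 5, frames (3 6)
Hits: 5 of 14 references → 5/14 = 0.3571.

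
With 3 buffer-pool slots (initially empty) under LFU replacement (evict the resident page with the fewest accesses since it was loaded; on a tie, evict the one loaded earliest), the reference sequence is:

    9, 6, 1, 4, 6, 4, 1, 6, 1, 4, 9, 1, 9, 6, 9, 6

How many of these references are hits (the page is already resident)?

8

9: miss, frames (9)
6: miss, frames (9 6)
1: miss, frames (9 6 1)
4: miss, evict 9, frames (6 1 4)
6: hit
4: hit
1: hit
6: hit
1: hit
4: hit
9: miss, evict 6, frames (1 4 9)
1: hit
9: hit
6: miss, evict 9, frames (1 4 6)
9: miss, evict 6, frames (1 4 9)
6: miss, evict 9, frames (1 4 6)
Hits: 8.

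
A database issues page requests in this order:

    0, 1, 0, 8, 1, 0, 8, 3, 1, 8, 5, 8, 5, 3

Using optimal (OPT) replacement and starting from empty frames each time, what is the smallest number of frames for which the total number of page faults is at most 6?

f=1: 14 faults
f=2: 8 faults
f=3: 5 faults
f=4: 5 faults
f=5: 5 faults
Smallest f with faults ≤ 6 is 3.

3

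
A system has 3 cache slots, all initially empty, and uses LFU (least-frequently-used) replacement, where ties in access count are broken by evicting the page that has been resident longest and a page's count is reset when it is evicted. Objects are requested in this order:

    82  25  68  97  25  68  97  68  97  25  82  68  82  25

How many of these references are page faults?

82: fault, frames {82}
25: fault, frames {82,25}
68: fault, frames {82,25,68}
97: fault, evict 82, frames {25,68,97}
25: hit
68: hit
97: hit
68: hit
97: hit
25: hit
82: fault, evict 25, frames {68,97,82}
68: hit
82: hit
25: fault, evict 82, frames {68,97,25}
Page faults: 6.

6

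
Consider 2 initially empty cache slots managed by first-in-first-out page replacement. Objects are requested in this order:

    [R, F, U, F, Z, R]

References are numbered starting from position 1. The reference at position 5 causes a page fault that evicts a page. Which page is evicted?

pos 1: R -> fault, frames [R]
pos 2: F -> fault, frames [R, F]
pos 3: U -> fault, evict R, frames [F, U]
pos 4: F -> hit
pos 5: Z -> fault, evict F, frames [U, Z]
At position 5, page F is evicted.

F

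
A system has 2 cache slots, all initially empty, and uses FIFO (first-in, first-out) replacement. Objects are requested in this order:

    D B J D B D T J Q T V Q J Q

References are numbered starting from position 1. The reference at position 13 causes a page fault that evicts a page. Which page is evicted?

V

pos 1: D: fault, frames (D)
pos 2: B: fault, frames (D B)
pos 3: J: fault, evict D, frames (B J)
pos 4: D: fault, evict B, frames (J D)
pos 5: B: fault, evict J, frames (D B)
pos 6: D: hit
pos 7: T: fault, evict D, frames (B T)
pos 8: J: fault, evict B, frames (T J)
pos 9: Q: fault, evict T, frames (J Q)
pos 10: T: fault, evict J, frames (Q T)
pos 11: V: fault, evict Q, frames (T V)
pos 12: Q: fault, evict T, frames (V Q)
pos 13: J: fault, evict V, frames (Q J)
At position 13, page V is evicted.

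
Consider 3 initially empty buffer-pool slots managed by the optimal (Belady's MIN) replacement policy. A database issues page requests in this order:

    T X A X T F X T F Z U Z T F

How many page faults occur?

T → fault, frames (T)
X → fault, frames (T X)
A → fault, frames (T X A)
X → hit
T → hit
F → fault, evict A, frames (T X F)
X → hit
T → hit
F → hit
Z → fault, evict X, frames (T F Z)
U → fault, evict F, frames (T Z U)
Z → hit
T → hit
F → fault, evict U, frames (T Z F)
Page faults: 7.

7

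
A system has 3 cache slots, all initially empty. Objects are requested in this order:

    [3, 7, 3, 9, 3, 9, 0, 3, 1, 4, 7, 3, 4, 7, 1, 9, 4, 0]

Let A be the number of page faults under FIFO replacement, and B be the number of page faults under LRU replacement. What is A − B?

1

Under FIFO: F F . F . . F F F F F F . . F F F F → 13 faults.
Under LRU: F F . F . . F . F F F F . . F F F F → 12 faults.
A − B = 13 − 12 = 1.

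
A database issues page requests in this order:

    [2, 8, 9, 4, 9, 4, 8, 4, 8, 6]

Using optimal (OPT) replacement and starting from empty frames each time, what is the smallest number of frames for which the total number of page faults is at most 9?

f=1: 10 faults
f=2: 6 faults
f=3: 5 faults
f=4: 5 faults
f=5: 5 faults
Smallest f with faults ≤ 9 is 2.

2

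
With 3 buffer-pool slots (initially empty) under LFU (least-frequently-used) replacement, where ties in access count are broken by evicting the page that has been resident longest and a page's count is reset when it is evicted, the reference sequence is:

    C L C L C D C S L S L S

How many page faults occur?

C → miss, frames {C}
L → miss, frames {C,L}
C → hit
L → hit
C → hit
D → miss, frames {C,L,D}
C → hit
S → miss, evict D, frames {C,L,S}
L → hit
S → hit
L → hit
S → hit
Page faults: 4.

4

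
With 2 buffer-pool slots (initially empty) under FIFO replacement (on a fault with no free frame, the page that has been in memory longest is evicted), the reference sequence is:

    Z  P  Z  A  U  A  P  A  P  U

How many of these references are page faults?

7

Z → miss, frames (Z)
P → miss, frames (Z P)
Z → hit
A → miss, evict Z, frames (P A)
U → miss, evict P, frames (A U)
A → hit
P → miss, evict A, frames (U P)
A → miss, evict U, frames (P A)
P → hit
U → miss, evict P, frames (A U)
Page faults: 7.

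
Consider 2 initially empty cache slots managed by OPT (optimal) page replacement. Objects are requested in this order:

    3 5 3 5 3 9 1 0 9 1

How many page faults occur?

6

3: miss, frames {3}
5: miss, frames {3,5}
3: hit
5: hit
3: hit
9: miss, evict 5, frames {3,9}
1: miss, evict 3, frames {9,1}
0: miss, evict 1, frames {9,0}
9: hit
1: miss, evict 0, frames {9,1}
Page faults: 6.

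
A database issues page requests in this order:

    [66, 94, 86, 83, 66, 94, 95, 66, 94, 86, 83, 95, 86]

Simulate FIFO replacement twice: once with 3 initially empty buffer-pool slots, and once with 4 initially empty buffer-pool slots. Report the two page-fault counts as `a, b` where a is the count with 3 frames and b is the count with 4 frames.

3 frames: F F F F F F F . . F F . . → 9 faults.
4 frames: F F F F . . F F F F F F . → 10 faults.
10 > 9: adding a frame increased faults — Belady's anomaly.

9, 10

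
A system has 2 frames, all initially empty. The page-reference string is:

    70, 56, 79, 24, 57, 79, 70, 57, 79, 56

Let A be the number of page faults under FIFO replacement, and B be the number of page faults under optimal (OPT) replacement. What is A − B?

Under FIFO: F F F F F F F F F F → 10 faults.
Under OPT: F F F F F . F . F F → 8 faults.
A − B = 10 − 8 = 2.

2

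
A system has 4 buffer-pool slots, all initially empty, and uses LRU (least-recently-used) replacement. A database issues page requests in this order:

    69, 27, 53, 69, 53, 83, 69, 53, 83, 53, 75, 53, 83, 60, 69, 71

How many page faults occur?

69: miss, frames [69]
27: miss, frames [69, 27]
53: miss, frames [69, 27, 53]
69: hit
53: hit
83: miss, frames [27, 69, 53, 83]
69: hit
53: hit
83: hit
53: hit
75: miss, evict 27, frames [69, 83, 53, 75]
53: hit
83: hit
60: miss, evict 69, frames [75, 53, 83, 60]
69: miss, evict 75, frames [53, 83, 60, 69]
71: miss, evict 53, frames [83, 60, 69, 71]
Page faults: 8.

8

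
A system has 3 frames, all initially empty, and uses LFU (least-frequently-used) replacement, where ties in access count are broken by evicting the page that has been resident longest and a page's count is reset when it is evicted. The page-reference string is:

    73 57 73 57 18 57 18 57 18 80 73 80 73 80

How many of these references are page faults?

73 → miss, frames (73)
57 → miss, frames (73 57)
73 → hit
57 → hit
18 → miss, frames (73 57 18)
57 → hit
18 → hit
57 → hit
18 → hit
80 → miss, evict 73, frames (57 18 80)
73 → miss, evict 80, frames (57 18 73)
80 → miss, evict 73, frames (57 18 80)
73 → miss, evict 80, frames (57 18 73)
80 → miss, evict 73, frames (57 18 80)
Page faults: 8.

8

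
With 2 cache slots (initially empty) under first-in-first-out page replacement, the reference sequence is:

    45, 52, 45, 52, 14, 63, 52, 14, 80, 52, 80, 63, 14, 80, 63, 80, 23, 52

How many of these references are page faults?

45 → fault, frames {45}
52 → fault, frames {45,52}
45 → hit
52 → hit
14 → fault, evict 45, frames {52,14}
63 → fault, evict 52, frames {14,63}
52 → fault, evict 14, frames {63,52}
14 → fault, evict 63, frames {52,14}
80 → fault, evict 52, frames {14,80}
52 → fault, evict 14, frames {80,52}
80 → hit
63 → fault, evict 80, frames {52,63}
14 → fault, evict 52, frames {63,14}
80 → fault, evict 63, frames {14,80}
63 → fault, evict 14, frames {80,63}
80 → hit
23 → fault, evict 80, frames {63,23}
52 → fault, evict 63, frames {23,52}
Page faults: 14.

14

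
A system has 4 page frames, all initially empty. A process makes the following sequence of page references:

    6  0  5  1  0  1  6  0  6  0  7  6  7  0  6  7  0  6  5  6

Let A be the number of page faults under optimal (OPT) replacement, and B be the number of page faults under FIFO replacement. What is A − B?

-3

Under OPT: F F F F . . . . . . F . . . . . . . . . → 5 faults.
Under FIFO: F F F F . . . . . . F F . F . . . . F . → 8 faults.
A − B = 5 − 8 = -3.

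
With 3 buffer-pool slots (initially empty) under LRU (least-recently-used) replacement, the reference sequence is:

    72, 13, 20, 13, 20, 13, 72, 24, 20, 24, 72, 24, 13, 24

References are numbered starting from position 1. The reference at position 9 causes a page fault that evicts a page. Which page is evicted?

pos 1: 72 → miss, frames [72]
pos 2: 13 → miss, frames [72, 13]
pos 3: 20 → miss, frames [72, 13, 20]
pos 4: 13 → hit
pos 5: 20 → hit
pos 6: 13 → hit
pos 7: 72 → hit
pos 8: 24 → miss, evict 20, frames [13, 72, 24]
pos 9: 20 → miss, evict 13, frames [72, 24, 20]
At position 9, page 13 is evicted.

13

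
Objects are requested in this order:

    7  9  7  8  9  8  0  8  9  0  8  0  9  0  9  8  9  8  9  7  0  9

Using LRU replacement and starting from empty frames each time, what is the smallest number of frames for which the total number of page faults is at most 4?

f=1: 22 faults
f=2: 13 faults
f=3: 6 faults
f=4: 4 faults
Smallest f with faults ≤ 4 is 4.

4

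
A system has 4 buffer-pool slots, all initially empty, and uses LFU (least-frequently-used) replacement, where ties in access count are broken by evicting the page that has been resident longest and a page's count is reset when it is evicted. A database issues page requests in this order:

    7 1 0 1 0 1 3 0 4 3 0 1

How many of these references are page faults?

7 -> miss, frames [7]
1 -> miss, frames [7, 1]
0 -> miss, frames [7, 1, 0]
1 -> hit
0 -> hit
1 -> hit
3 -> miss, frames [7, 1, 0, 3]
0 -> hit
4 -> miss, evict 7, frames [1, 0, 3, 4]
3 -> hit
0 -> hit
1 -> hit
Page faults: 5.

5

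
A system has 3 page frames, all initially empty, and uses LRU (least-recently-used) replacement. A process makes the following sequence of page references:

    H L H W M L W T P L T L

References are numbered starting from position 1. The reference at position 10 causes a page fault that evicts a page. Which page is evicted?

pos 1: H → fault, frames {H}
pos 2: L → fault, frames {H,L}
pos 3: H → hit
pos 4: W → fault, frames {L,H,W}
pos 5: M → fault, evict L, frames {H,W,M}
pos 6: L → fault, evict H, frames {W,M,L}
pos 7: W → hit
pos 8: T → fault, evict M, frames {L,W,T}
pos 9: P → fault, evict L, frames {W,T,P}
pos 10: L → fault, evict W, frames {T,P,L}
At position 10, page W is evicted.

W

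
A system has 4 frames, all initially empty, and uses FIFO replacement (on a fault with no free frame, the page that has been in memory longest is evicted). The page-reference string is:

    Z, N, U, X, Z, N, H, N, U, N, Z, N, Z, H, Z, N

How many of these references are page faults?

Z → fault, frames [Z]
N → fault, frames [Z, N]
U → fault, frames [Z, N, U]
X → fault, frames [Z, N, U, X]
Z → hit
N → hit
H → fault, evict Z, frames [N, U, X, H]
N → hit
U → hit
N → hit
Z → fault, evict N, frames [U, X, H, Z]
N → fault, evict U, frames [X, H, Z, N]
Z → hit
H → hit
Z → hit
N → hit
Page faults: 7.

7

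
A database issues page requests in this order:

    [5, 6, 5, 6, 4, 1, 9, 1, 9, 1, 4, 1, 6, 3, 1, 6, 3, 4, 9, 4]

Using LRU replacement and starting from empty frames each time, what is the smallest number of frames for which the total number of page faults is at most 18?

f=1: 20 faults
f=2: 13 faults
f=3: 9 faults
f=4: 7 faults
f=5: 6 faults
f=6: 6 faults
Smallest f with faults ≤ 18 is 2.

2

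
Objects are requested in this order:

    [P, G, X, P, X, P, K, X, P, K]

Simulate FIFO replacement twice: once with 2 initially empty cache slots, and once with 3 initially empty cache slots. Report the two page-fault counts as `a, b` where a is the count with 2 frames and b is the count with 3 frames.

2 frames: F F F F . . F F F F → 8 faults.
3 frames: F F F . . . F . F . → 5 faults.
5 < 8: adding a frame reduced faults, as is typical.

8, 5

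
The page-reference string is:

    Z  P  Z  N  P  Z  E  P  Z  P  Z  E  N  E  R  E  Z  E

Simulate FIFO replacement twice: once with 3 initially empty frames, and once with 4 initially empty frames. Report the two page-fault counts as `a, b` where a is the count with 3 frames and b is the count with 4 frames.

3 frames: F F . F . . F . F F . . F F F . F . → 10 faults.
4 frames: F F . F . . F . . . . . . . F . F . → 6 faults.
6 < 10: adding a frame reduced faults, as is typical.

10, 6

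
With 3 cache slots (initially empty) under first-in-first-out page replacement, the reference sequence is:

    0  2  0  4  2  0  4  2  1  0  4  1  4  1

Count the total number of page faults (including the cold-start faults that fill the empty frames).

0 -> fault, frames {0}
2 -> fault, frames {0,2}
0 -> hit
4 -> fault, frames {0,2,4}
2 -> hit
0 -> hit
4 -> hit
2 -> hit
1 -> fault, evict 0, frames {2,4,1}
0 -> fault, evict 2, frames {4,1,0}
4 -> hit
1 -> hit
4 -> hit
1 -> hit
Page faults: 5.

5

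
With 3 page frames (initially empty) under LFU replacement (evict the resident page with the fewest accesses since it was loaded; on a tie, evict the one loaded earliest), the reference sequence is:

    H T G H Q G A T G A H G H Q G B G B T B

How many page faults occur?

11

H → miss, frames (H)
T → miss, frames (H T)
G → miss, frames (H T G)
H → hit
Q → miss, evict T, frames (H G Q)
G → hit
A → miss, evict Q, frames (H G A)
T → miss, evict A, frames (H G T)
G → hit
A → miss, evict T, frames (H G A)
H → hit
G → hit
H → hit
Q → miss, evict A, frames (H G Q)
G → hit
B → miss, evict Q, frames (H G B)
G → hit
B → hit
T → miss, evict B, frames (H G T)
B → miss, evict T, frames (H G B)
Page faults: 11.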